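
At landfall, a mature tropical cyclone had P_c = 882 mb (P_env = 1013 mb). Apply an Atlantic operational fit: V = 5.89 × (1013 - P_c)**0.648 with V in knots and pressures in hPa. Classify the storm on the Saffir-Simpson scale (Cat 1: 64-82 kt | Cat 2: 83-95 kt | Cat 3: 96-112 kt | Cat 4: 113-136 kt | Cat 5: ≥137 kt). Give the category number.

5

ΔP = 1013 − 882 = 131 mb.
V ≈ 5.89 × 131^0.648 = 5.89 × 23.55 ≈ 139 kt.
139 kt falls in the Category 5 band.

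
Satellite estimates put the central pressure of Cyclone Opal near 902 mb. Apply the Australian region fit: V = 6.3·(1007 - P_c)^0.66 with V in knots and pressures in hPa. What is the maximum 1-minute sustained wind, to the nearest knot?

ΔP = 1007 − 902 = 105 mb.
105^0.66 ≈ 21.577.
V ≈ 6.3 × 21.577 ≈ 135.9 kt.

136 kt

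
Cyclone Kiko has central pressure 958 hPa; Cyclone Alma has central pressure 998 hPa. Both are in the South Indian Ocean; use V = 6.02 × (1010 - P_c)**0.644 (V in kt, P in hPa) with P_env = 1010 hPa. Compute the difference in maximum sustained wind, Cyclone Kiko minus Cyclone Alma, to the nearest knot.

47 kt

Cyclone Kiko: ΔP = 52; V ≈ 6.02 × 52^0.644 ≈ 76.68 kt.
Cyclone Alma: ΔP = 12; V ≈ 6.02 × 12^0.644 ≈ 29.83 kt.
Difference ≈ 76.68 − 29.83 = 46.85 → 47 kt.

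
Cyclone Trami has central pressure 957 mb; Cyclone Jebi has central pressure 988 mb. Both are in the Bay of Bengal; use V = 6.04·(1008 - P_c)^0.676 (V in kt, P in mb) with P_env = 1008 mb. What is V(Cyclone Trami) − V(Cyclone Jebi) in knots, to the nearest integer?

Cyclone Trami: ΔP = 51; V ≈ 6.04 × 51^0.676 ≈ 86.17 kt.
Cyclone Jebi: ΔP = 20; V ≈ 6.04 × 20^0.676 ≈ 45.76 kt.
Difference ≈ 86.17 − 45.76 = 40.41 → 40 kt.

40 kt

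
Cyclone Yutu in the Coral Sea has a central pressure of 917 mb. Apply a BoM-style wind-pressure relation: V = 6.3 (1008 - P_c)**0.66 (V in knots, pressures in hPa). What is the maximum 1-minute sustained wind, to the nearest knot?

ΔP = 1008 − 917 = 91 mb.
91^0.66 ≈ 19.632.
V ≈ 6.3 × 19.632 ≈ 123.7 kt.

124 kt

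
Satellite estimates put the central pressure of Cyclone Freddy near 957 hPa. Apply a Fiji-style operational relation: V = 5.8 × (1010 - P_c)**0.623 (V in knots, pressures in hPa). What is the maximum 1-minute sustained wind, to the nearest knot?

69 kt

ΔP = 1010 − 957 = 53 hPa.
53^0.623 ≈ 11.864.
V ≈ 5.8 × 11.864 ≈ 68.8 kt.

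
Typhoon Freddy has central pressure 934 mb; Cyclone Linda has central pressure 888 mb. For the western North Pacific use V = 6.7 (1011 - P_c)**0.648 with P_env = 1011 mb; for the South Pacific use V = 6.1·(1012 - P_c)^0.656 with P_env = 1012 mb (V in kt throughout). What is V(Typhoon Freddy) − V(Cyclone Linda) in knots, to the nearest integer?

Typhoon Freddy: ΔP = 77; V ≈ 6.7 × 77^0.648 ≈ 111.82 kt.
Cyclone Linda: ΔP = 124; V ≈ 6.1 × 124^0.656 ≈ 144.08 kt.
Difference ≈ 111.82 − 144.08 = -32.26 → -32 kt.

-32 kt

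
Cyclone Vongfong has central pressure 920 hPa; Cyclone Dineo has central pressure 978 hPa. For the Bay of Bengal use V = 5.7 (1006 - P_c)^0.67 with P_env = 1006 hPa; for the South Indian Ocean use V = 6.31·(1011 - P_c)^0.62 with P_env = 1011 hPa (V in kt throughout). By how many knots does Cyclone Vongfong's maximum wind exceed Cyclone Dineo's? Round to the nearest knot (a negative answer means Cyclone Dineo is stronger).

58 kt

Cyclone Vongfong: ΔP = 86; V ≈ 5.7 × 86^0.67 ≈ 112.72 kt.
Cyclone Dineo: ΔP = 33; V ≈ 6.31 × 33^0.62 ≈ 55.15 kt.
Difference ≈ 112.72 − 55.15 = 57.57 → 58 kt.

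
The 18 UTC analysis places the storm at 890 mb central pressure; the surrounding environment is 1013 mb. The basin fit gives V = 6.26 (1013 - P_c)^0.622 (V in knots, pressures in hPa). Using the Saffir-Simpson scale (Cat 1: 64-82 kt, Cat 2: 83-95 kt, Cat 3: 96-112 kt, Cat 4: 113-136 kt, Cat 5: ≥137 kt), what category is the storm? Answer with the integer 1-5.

4

ΔP = 1013 − 890 = 123 mb.
V ≈ 6.26 × 123^0.622 = 6.26 × 19.95 ≈ 125 kt.
125 kt falls in the Category 4 band.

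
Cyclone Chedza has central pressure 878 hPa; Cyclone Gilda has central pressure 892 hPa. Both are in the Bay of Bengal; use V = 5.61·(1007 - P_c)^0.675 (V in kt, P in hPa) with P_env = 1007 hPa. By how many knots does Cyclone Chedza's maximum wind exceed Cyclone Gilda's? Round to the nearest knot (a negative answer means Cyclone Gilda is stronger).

11 kt

Cyclone Chedza: ΔP = 129; V ≈ 5.61 × 129^0.675 ≈ 149.15 kt.
Cyclone Gilda: ΔP = 115; V ≈ 5.61 × 115^0.675 ≈ 138.02 kt.
Difference ≈ 149.15 − 138.02 = 11.13 → 11 kt.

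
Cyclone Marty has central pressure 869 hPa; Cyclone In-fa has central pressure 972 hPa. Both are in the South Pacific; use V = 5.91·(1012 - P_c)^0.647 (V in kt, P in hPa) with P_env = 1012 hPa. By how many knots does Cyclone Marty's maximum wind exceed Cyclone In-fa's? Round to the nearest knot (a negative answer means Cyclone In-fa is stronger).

82 kt

Cyclone Marty: ΔP = 143; V ≈ 5.91 × 143^0.647 ≈ 146.59 kt.
Cyclone In-fa: ΔP = 40; V ≈ 5.91 × 40^0.647 ≈ 64.29 kt.
Difference ≈ 146.59 − 64.29 = 82.30 → 82 kt.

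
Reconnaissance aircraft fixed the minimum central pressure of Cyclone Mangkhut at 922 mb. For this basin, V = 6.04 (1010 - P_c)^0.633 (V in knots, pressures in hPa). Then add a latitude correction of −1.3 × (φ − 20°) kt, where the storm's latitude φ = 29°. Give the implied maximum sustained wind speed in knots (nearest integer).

91 kt

ΔP = 1010 − 922 = 88 mb.
88^0.633 ≈ 17.016.
V ≈ 6.04 × 17.016 ≈ 102.8 kt.
Latitude correction: −1.3 × (29 − 20) = -11.7 kt.
Corrected V ≈ 91.1 kt → 91 kt.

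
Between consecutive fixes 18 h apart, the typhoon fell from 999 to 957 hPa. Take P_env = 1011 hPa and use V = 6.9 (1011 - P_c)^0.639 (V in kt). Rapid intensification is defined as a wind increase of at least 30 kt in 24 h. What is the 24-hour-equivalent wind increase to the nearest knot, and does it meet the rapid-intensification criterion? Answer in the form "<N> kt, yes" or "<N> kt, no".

73 kt, yes

V₁: ΔP = 12, V ≈ 6.9 × 12^0.639 ≈ 33.76 kt.
V₂: ΔP = 54, V ≈ 6.9 × 54^0.639 ≈ 88.28 kt.
ΔV over 18 h = 54.52 kt → 24 h equivalent = 54.52 × 24/18 ≈ 72.69 kt.
73 kt ≥ 30 kt ⇒ rapid intensification.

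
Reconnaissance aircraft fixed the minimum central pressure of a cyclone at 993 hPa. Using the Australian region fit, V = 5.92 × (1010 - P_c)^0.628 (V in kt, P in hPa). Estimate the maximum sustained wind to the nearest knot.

35 kt

ΔP = 1010 − 993 = 17 hPa.
17^0.628 ≈ 5.925.
V ≈ 5.92 × 5.925 ≈ 35.1 kt.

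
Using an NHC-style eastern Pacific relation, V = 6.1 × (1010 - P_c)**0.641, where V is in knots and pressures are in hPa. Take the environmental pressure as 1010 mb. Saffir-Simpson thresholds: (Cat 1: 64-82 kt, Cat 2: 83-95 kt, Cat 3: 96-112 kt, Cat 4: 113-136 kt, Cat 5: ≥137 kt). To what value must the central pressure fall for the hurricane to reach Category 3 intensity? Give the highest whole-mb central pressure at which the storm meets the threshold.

936 mb

Category 3 begins at V = 96 kt.
Required ΔP = (96/6.1)^(1/0.641) = 15.738^1.560 ≈ 73.67 mb.
P_c ≤ 1010 − 73.67 = 936.33, so the highest integer P_c is 936 mb.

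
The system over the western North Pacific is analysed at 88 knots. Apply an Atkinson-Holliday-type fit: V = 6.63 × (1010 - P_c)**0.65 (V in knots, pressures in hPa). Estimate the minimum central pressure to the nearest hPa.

957 hPa

ΔP = (V / 6.63)^(1/0.65) = (88/6.63)^1.538.
88/6.63 = 13.273; 13.273^1.538 ≈ 53.41 hPa.
P_c = 1010 − 53.41 = 956.59 ≈ 957 hPa.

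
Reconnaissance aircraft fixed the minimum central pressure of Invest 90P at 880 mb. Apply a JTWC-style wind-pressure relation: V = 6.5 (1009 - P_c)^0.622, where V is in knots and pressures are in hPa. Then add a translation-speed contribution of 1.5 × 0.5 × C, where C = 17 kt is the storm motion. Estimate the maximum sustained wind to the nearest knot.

ΔP = 1009 − 880 = 129 mb.
129^0.622 ≈ 20.549.
V ≈ 6.5 × 20.549 ≈ 133.6 kt.
Translation term: 1.5 × 0.5 × 17 = 12.75 kt.
Corrected V ≈ 146.35 kt → 146 kt.

146 kt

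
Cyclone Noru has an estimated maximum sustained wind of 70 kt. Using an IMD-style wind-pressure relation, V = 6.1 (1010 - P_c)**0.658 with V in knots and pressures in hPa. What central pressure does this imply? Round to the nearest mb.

969 mb

ΔP = (V / 6.1)^(1/0.658) = (70/6.1)^1.520.
70/6.1 = 11.475; 11.475^1.520 ≈ 40.79 mb.
P_c = 1010 − 40.79 = 969.21 ≈ 969 mb.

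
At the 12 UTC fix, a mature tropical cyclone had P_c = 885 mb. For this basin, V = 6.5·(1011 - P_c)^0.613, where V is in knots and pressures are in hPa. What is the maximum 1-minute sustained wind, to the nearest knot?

126 kt

ΔP = 1011 − 885 = 126 mb.
126^0.613 ≈ 19.388.
V ≈ 6.5 × 19.388 ≈ 126.0 kt.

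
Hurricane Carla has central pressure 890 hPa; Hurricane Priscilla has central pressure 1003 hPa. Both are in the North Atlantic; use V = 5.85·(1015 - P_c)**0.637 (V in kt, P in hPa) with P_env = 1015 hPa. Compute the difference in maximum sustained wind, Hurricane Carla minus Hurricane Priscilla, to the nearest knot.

Hurricane Carla: ΔP = 125; V ≈ 5.85 × 125^0.637 ≈ 126.73 kt.
Hurricane Priscilla: ΔP = 12; V ≈ 5.85 × 12^0.637 ≈ 28.48 kt.
Difference ≈ 126.73 − 28.48 = 98.25 → 98 kt.

98 kt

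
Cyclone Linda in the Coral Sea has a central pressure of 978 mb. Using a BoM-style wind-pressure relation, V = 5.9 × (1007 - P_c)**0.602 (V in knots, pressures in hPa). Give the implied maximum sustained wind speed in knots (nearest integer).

ΔP = 1007 − 978 = 29 mb.
29^0.602 ≈ 7.592.
V ≈ 5.9 × 7.592 ≈ 44.8 kt.

45 kt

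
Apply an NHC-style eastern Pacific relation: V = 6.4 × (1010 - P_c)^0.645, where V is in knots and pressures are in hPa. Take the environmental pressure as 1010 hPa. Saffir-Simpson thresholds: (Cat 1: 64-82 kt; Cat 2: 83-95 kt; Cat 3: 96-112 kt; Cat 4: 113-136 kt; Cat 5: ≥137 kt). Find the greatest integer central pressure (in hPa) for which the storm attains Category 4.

924 hPa

Category 4 begins at V = 113 kt.
Required ΔP = (113/6.4)^(1/0.645) = 17.656^1.550 ≈ 85.74 hPa.
P_c ≤ 1010 − 85.74 = 924.26, so the highest integer P_c is 924 hPa.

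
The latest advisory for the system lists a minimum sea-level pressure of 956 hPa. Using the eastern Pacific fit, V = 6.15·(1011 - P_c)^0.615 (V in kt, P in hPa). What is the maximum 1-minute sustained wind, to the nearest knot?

ΔP = 1011 − 956 = 55 hPa.
55^0.615 ≈ 11.758.
V ≈ 6.15 × 11.758 ≈ 72.3 kt.

72 kt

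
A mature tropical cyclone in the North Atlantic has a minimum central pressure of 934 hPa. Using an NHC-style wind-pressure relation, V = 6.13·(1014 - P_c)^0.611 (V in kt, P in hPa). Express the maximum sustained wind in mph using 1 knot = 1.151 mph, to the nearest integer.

103 mph

ΔP = 1014 − 934 = 80 hPa.
V ≈ 6.13 × 80^0.611 = 6.13 × 14.547 ≈ 89.176 kt.
89.176 × 1.151 ≈ 102.64 mph → 103 mph.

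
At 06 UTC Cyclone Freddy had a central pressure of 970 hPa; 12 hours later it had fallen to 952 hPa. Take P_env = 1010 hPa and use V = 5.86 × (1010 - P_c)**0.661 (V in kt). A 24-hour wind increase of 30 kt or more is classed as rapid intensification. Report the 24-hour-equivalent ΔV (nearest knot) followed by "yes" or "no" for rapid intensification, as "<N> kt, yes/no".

37 kt, yes

V₁: ΔP = 40, V ≈ 5.86 × 40^0.661 ≈ 67.12 kt.
V₂: ΔP = 58, V ≈ 5.86 × 58^0.661 ≈ 85.81 kt.
ΔV over 12 h = 18.69 kt → 24 h equivalent = 18.69 × 24/12 ≈ 37.38 kt.
37 kt ≥ 30 kt ⇒ rapid intensification.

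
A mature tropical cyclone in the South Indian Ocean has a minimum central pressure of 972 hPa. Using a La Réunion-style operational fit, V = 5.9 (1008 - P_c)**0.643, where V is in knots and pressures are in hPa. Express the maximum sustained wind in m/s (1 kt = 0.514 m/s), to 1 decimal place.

30.4 m/s

ΔP = 1008 − 972 = 36 hPa.
V ≈ 5.9 × 36^0.643 = 5.9 × 10.016 ≈ 59.096 kt.
59.096 × 0.514 ≈ 30.38 m/s → 30.4 m/s.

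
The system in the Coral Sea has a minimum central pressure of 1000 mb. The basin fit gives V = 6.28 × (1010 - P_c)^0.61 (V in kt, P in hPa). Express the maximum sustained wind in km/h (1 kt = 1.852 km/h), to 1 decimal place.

ΔP = 1010 − 1000 = 10 mb.
V ≈ 6.28 × 10^0.61 = 6.28 × 4.074 ≈ 25.583 kt.
25.583 × 1.852 ≈ 47.38 km/h → 47.4 km/h.

47.4 km/h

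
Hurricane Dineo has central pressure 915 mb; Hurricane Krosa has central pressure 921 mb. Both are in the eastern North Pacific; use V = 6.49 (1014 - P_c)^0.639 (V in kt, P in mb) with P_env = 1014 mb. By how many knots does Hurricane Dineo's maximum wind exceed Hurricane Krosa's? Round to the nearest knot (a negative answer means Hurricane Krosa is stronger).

5 kt

Hurricane Dineo: ΔP = 99; V ≈ 6.49 × 99^0.639 ≈ 122.31 kt.
Hurricane Krosa: ΔP = 93; V ≈ 6.49 × 93^0.639 ≈ 117.52 kt.
Difference ≈ 122.31 − 117.52 = 4.79 → 5 kt.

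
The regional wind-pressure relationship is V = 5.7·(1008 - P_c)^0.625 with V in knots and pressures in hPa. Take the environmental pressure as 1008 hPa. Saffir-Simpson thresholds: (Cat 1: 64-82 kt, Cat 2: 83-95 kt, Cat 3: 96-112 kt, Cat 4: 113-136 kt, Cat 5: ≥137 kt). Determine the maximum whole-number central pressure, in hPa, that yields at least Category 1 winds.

960 hPa

Category 1 begins at V = 64 kt.
Required ΔP = (64/5.7)^(1/0.625) = 11.228^1.600 ≈ 47.92 hPa.
P_c ≤ 1008 − 47.92 = 960.08, so the highest integer P_c is 960 hPa.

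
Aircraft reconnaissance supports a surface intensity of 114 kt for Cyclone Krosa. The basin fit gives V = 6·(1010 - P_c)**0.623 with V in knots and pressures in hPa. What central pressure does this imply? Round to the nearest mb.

897 mb

ΔP = (V / 6)^(1/0.623) = (114/6)^1.605.
114/6 = 19.000; 19.000^1.605 ≈ 112.87 mb.
P_c = 1010 − 112.87 = 897.13 ≈ 897 mb.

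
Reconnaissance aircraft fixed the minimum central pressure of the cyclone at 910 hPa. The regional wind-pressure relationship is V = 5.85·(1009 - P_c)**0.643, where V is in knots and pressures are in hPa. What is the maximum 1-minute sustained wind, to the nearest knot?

ΔP = 1009 − 910 = 99 hPa.
99^0.643 ≈ 19.195.
V ≈ 5.85 × 19.195 ≈ 112.3 kt.

112 kt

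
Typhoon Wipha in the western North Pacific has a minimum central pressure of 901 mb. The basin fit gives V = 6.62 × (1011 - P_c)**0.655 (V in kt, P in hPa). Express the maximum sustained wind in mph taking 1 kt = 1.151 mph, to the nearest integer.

ΔP = 1011 − 901 = 110 mb.
V ≈ 6.62 × 110^0.655 = 6.62 × 21.733 ≈ 143.870 kt.
143.870 × 1.151 ≈ 165.59 mph → 166 mph.

166 mph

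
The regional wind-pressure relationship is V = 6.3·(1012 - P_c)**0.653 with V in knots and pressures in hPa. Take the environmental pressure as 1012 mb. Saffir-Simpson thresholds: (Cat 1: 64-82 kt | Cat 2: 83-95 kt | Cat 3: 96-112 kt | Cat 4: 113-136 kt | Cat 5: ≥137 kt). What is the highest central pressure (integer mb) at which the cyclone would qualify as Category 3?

947 mb

Category 3 begins at V = 96 kt.
Required ΔP = (96/6.3)^(1/0.653) = 15.238^1.531 ≈ 64.79 mb.
P_c ≤ 1012 − 64.79 = 947.21, so the highest integer P_c is 947 mb.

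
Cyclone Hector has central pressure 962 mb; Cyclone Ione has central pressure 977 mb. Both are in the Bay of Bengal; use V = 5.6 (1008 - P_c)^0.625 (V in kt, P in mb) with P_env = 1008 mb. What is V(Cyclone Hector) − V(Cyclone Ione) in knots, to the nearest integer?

Cyclone Hector: ΔP = 46; V ≈ 5.6 × 46^0.625 ≈ 61.29 kt.
Cyclone Ione: ΔP = 31; V ≈ 5.6 × 31^0.625 ≈ 47.89 kt.
Difference ≈ 61.29 − 47.89 = 13.40 → 13 kt.

13 kt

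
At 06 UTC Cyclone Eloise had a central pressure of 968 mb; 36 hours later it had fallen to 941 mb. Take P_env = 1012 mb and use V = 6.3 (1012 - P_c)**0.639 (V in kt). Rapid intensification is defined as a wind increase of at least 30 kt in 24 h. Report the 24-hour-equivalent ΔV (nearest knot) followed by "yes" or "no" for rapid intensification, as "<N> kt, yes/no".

17 kt, no

V₁: ΔP = 44, V ≈ 6.3 × 44^0.639 ≈ 70.71 kt.
V₂: ΔP = 71, V ≈ 6.3 × 71^0.639 ≈ 96.01 kt.
ΔV over 36 h = 25.30 kt → 24 h equivalent = 25.30 × 24/36 ≈ 16.87 kt.
17 kt < 30 kt ⇒ not rapid intensification.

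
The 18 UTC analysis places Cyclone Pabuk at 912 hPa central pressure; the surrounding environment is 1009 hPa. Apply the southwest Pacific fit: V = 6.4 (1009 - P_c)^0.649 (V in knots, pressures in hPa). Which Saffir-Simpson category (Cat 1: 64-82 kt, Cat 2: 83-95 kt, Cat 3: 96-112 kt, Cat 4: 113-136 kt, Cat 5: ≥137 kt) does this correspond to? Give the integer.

ΔP = 1009 − 912 = 97 hPa.
V ≈ 6.4 × 97^0.649 = 6.4 × 19.47 ≈ 125 kt.
125 kt falls in the Category 4 band.

4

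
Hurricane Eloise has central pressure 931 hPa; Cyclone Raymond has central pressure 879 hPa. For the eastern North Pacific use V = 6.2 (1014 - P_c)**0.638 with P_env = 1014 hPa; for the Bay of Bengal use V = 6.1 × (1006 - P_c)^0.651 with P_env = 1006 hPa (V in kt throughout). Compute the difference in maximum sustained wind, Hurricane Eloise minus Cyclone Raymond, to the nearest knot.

-39 kt

Hurricane Eloise: ΔP = 83; V ≈ 6.2 × 83^0.638 ≈ 103.94 kt.
Cyclone Raymond: ΔP = 127; V ≈ 6.1 × 127^0.651 ≈ 142.86 kt.
Difference ≈ 103.94 − 142.86 = -38.92 → -39 kt.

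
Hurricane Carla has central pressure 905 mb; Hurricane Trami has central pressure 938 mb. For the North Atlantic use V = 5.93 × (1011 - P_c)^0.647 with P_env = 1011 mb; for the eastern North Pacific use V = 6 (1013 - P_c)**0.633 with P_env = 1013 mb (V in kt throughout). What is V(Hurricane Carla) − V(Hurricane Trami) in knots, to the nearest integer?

29 kt

Hurricane Carla: ΔP = 106; V ≈ 5.93 × 106^0.647 ≈ 121.18 kt.
Hurricane Trami: ΔP = 75; V ≈ 6 × 75^0.633 ≈ 92.27 kt.
Difference ≈ 121.18 − 92.27 = 28.91 → 29 kt.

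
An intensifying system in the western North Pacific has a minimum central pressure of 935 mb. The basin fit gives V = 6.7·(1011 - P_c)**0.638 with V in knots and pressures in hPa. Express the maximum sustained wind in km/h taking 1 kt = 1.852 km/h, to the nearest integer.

197 km/h

ΔP = 1011 − 935 = 76 mb.
V ≈ 6.7 × 76^0.638 = 6.7 × 15.847 ≈ 106.178 kt.
106.178 × 1.852 ≈ 196.64 km/h → 197 km/h.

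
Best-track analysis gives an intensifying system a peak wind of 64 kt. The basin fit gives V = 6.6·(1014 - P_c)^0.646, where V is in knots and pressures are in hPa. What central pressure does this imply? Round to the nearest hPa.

ΔP = (V / 6.6)^(1/0.646) = (64/6.6)^1.548.
64/6.6 = 9.697; 9.697^1.548 ≈ 33.67 hPa.
P_c = 1014 − 33.67 = 980.33 ≈ 980 hPa.

980 hPa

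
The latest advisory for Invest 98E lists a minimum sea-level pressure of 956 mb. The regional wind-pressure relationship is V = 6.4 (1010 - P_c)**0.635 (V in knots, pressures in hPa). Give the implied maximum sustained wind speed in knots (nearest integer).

ΔP = 1010 − 956 = 54 mb.
54^0.635 ≈ 12.591.
V ≈ 6.4 × 12.591 ≈ 80.6 kt.

81 kt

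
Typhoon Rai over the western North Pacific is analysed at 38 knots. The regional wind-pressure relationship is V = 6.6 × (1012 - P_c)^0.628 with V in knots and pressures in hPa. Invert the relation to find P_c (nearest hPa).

996 hPa

ΔP = (V / 6.6)^(1/0.628) = (38/6.6)^1.592.
38/6.6 = 5.758; 5.758^1.592 ≈ 16.24 hPa.
P_c = 1012 − 16.24 = 995.76 ≈ 996 hPa.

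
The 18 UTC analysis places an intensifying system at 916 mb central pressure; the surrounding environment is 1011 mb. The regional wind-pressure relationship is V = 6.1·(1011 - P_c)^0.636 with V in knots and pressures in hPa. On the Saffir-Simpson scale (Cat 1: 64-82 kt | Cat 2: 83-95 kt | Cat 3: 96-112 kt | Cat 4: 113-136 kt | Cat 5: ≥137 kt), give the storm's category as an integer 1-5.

ΔP = 1011 − 916 = 95 mb.
V ≈ 6.1 × 95^0.636 = 6.1 × 18.11 ≈ 110 kt.
110 kt falls in the Category 3 band.

3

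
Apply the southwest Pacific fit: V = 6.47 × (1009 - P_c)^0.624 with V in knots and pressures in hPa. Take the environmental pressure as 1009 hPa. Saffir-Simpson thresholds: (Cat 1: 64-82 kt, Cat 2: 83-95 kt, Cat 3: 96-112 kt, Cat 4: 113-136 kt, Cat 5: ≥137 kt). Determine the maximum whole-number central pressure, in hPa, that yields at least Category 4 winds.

911 hPa

Category 4 begins at V = 113 kt.
Required ΔP = (113/6.47)^(1/0.624) = 17.465^1.603 ≈ 97.87 hPa.
P_c ≤ 1009 − 97.87 = 911.13, so the highest integer P_c is 911 hPa.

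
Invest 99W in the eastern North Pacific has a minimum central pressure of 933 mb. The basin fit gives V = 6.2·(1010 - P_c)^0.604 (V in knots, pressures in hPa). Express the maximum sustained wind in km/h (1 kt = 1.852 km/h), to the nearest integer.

158 km/h

ΔP = 1010 − 933 = 77 mb.
V ≈ 6.2 × 77^0.604 = 6.2 × 13.786 ≈ 85.474 kt.
85.474 × 1.852 ≈ 158.30 km/h → 158 km/h.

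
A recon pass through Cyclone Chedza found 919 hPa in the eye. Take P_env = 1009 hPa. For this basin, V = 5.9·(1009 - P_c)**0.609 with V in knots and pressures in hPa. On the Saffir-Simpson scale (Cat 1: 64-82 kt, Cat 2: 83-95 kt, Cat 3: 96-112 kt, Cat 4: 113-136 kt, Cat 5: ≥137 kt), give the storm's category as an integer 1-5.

2

ΔP = 1009 − 919 = 90 hPa.
V ≈ 5.9 × 90^0.609 = 5.9 × 15.49 ≈ 91 kt.
91 kt falls in the Category 2 band.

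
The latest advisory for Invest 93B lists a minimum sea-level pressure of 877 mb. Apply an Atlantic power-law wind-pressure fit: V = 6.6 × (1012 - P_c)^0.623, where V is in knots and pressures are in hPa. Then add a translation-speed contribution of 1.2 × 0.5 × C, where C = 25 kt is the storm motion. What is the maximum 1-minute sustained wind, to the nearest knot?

155 kt

ΔP = 1012 − 877 = 135 mb.
135^0.623 ≈ 21.242.
V ≈ 6.6 × 21.242 ≈ 140.2 kt.
Translation term: 1.2 × 0.5 × 25 = 15 kt.
Corrected V ≈ 155.2 kt → 155 kt.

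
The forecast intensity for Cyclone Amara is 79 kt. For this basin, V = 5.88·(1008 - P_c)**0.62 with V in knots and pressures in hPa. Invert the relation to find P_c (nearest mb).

942 mb

ΔP = (V / 5.88)^(1/0.62) = (79/5.88)^1.613.
79/5.88 = 13.435; 13.435^1.613 ≈ 66.03 mb.
P_c = 1008 − 66.03 = 941.97 ≈ 942 mb.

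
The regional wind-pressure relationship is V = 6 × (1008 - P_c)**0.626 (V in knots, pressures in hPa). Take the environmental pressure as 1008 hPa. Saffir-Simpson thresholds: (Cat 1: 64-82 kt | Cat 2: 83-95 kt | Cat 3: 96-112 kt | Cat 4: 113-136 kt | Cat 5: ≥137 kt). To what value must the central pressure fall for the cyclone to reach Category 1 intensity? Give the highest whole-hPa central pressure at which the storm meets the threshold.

964 hPa

Category 1 begins at V = 64 kt.
Required ΔP = (64/6)^(1/0.626) = 10.667^1.597 ≈ 43.88 hPa.
P_c ≤ 1008 − 43.88 = 964.12, so the highest integer P_c is 964 hPa.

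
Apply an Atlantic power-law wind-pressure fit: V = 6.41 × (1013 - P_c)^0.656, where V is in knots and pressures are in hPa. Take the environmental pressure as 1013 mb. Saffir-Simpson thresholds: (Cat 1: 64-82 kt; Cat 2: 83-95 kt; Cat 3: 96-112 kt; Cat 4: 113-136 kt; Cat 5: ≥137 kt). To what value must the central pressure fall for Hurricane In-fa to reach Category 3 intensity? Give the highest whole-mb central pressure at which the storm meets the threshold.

951 mb

Category 3 begins at V = 96 kt.
Required ΔP = (96/6.41)^(1/0.656) = 14.977^1.524 ≈ 61.91 mb.
P_c ≤ 1013 − 61.91 = 951.09, so the highest integer P_c is 951 mb.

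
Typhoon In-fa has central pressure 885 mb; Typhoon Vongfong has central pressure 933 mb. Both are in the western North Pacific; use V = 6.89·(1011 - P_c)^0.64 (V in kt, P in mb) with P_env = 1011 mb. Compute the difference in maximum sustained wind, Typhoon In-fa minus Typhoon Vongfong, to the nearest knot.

40 kt

Typhoon In-fa: ΔP = 126; V ≈ 6.89 × 126^0.64 ≈ 152.21 kt.
Typhoon Vongfong: ΔP = 78; V ≈ 6.89 × 78^0.64 ≈ 111.98 kt.
Difference ≈ 152.21 − 111.98 = 40.23 → 40 kt.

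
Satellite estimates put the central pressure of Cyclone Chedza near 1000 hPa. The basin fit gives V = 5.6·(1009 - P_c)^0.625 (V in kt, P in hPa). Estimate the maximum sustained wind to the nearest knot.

ΔP = 1009 − 1000 = 9 hPa.
9^0.625 ≈ 3.948.
V ≈ 5.6 × 3.948 ≈ 22.1 kt.

22 kt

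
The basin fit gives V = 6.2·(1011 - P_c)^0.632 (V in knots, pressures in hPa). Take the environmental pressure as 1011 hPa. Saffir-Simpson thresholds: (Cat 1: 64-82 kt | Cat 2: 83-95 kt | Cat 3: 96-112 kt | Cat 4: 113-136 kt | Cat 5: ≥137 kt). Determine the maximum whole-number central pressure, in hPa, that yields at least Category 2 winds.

Category 2 begins at V = 83 kt.
Required ΔP = (83/6.2)^(1/0.632) = 13.387^1.582 ≈ 60.64 hPa.
P_c ≤ 1011 − 60.64 = 950.36, so the highest integer P_c is 950 hPa.

950 hPa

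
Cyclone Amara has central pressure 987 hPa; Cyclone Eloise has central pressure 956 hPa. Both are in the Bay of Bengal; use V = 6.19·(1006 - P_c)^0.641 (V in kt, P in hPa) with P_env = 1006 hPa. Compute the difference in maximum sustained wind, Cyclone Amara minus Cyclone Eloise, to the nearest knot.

Cyclone Amara: ΔP = 19; V ≈ 6.19 × 19^0.641 ≈ 40.87 kt.
Cyclone Eloise: ΔP = 50; V ≈ 6.19 × 50^0.641 ≈ 75.99 kt.
Difference ≈ 40.87 − 75.99 = -35.12 → -35 kt.

-35 kt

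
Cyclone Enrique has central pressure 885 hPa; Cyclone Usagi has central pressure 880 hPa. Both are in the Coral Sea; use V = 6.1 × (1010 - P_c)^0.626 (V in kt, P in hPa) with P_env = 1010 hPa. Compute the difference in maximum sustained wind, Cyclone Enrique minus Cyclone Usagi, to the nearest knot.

-3 kt

Cyclone Enrique: ΔP = 125; V ≈ 6.1 × 125^0.626 ≈ 125.31 kt.
Cyclone Usagi: ΔP = 130; V ≈ 6.1 × 130^0.626 ≈ 128.43 kt.
Difference ≈ 125.31 − 128.43 = -3.12 → -3 kt.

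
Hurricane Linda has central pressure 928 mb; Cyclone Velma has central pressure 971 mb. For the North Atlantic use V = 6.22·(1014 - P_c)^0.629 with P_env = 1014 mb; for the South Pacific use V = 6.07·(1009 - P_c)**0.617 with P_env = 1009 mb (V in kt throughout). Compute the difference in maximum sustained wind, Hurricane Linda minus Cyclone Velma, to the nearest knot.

Hurricane Linda: ΔP = 86; V ≈ 6.22 × 86^0.629 ≈ 102.47 kt.
Cyclone Velma: ΔP = 38; V ≈ 6.07 × 38^0.617 ≈ 57.27 kt.
Difference ≈ 102.47 − 57.27 = 45.20 → 45 kt.

45 kt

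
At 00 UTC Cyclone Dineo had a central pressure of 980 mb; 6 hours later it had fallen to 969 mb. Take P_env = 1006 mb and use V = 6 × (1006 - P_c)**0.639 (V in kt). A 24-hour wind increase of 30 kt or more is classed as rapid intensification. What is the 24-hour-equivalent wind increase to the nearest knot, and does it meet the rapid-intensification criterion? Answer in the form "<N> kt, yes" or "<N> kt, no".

49 kt, yes

V₁: ΔP = 26, V ≈ 6 × 26^0.639 ≈ 48.12 kt.
V₂: ΔP = 37, V ≈ 6 × 37^0.639 ≈ 60.29 kt.
ΔV over 6 h = 12.17 kt → 24 h equivalent = 12.17 × 24/6 ≈ 48.68 kt.
49 kt ≥ 30 kt ⇒ rapid intensification.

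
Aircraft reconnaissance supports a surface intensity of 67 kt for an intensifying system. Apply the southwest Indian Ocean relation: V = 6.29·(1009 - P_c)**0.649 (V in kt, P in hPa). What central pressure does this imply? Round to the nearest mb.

ΔP = (V / 6.29)^(1/0.649) = (67/6.29)^1.541.
67/6.29 = 10.652; 10.652^1.541 ≈ 38.29 mb.
P_c = 1009 − 38.29 = 970.71 ≈ 971 mb.

971 mb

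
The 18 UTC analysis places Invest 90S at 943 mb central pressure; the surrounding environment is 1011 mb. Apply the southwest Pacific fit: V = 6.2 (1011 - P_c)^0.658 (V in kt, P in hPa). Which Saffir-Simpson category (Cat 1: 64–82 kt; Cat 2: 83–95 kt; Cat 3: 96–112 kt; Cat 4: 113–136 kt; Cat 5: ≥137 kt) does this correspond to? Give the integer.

3

ΔP = 1011 − 943 = 68 mb.
V ≈ 6.2 × 68^0.658 = 6.2 × 16.06 ≈ 100 kt.
100 kt falls in the Category 3 band.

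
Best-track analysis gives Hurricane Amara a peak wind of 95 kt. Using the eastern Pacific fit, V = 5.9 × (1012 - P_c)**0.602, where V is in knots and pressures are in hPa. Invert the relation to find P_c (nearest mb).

ΔP = (V / 5.9)^(1/0.602) = (95/5.9)^1.661.
95/5.9 = 16.102; 16.102^1.661 ≈ 101.10 mb.
P_c = 1012 − 101.10 = 910.90 ≈ 911 mb.

911 mb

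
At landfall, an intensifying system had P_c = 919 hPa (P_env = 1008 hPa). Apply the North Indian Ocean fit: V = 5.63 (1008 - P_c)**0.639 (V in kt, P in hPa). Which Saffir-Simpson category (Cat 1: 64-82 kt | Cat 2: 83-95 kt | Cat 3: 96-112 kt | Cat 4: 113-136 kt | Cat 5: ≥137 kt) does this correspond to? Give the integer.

3

ΔP = 1008 − 919 = 89 hPa.
V ≈ 5.63 × 89^0.639 = 5.63 × 17.61 ≈ 99 kt.
99 kt falls in the Category 3 band.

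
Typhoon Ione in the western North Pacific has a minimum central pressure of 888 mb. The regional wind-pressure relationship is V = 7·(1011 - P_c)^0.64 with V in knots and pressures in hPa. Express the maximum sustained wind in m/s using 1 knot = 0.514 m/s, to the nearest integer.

78 m/s

ΔP = 1011 − 888 = 123 mb.
V ≈ 7 × 123^0.64 = 7 × 21.754 ≈ 152.278 kt.
152.278 × 0.514 ≈ 78.27 m/s → 78 m/s.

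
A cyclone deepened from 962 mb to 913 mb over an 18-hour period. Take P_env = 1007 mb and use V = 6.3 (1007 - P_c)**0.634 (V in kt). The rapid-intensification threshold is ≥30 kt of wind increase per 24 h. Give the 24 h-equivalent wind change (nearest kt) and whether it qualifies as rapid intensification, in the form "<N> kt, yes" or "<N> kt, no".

56 kt, yes

V₁: ΔP = 45, V ≈ 6.3 × 45^0.634 ≈ 70.38 kt.
V₂: ΔP = 94, V ≈ 6.3 × 94^0.634 ≈ 112.28 kt.
ΔV over 18 h = 41.90 kt → 24 h equivalent = 41.90 × 24/18 ≈ 55.87 kt.
56 kt ≥ 30 kt ⇒ rapid intensification.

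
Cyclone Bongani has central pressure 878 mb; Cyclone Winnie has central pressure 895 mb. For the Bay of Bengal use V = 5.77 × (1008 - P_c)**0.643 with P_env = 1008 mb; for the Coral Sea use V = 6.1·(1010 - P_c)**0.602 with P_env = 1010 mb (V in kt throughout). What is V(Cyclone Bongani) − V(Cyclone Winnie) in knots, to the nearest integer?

26 kt

Cyclone Bongani: ΔP = 130; V ≈ 5.77 × 130^0.643 ≈ 131.96 kt.
Cyclone Winnie: ΔP = 115; V ≈ 6.1 × 115^0.602 ≈ 106.14 kt.
Difference ≈ 131.96 − 106.14 = 25.82 → 26 kt.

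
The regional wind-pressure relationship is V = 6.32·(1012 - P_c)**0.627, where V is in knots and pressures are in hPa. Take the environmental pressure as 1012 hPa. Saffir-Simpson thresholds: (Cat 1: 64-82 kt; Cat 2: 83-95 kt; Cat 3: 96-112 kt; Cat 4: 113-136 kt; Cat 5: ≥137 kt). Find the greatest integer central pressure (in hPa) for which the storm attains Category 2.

951 hPa

Category 2 begins at V = 83 kt.
Required ΔP = (83/6.32)^(1/0.627) = 13.133^1.595 ≈ 60.77 hPa.
P_c ≤ 1012 − 60.77 = 951.23, so the highest integer P_c is 951 hPa.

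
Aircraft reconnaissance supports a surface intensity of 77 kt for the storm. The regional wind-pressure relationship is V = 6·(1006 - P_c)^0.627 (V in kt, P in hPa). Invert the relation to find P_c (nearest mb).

947 mb

ΔP = (V / 6)^(1/0.627) = (77/6)^1.595.
77/6 = 12.833; 12.833^1.595 ≈ 58.57 mb.
P_c = 1006 − 58.57 = 947.43 ≈ 947 mb.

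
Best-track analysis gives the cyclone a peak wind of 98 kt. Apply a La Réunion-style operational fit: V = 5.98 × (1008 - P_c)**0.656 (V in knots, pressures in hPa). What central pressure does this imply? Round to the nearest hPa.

ΔP = (V / 5.98)^(1/0.656) = (98/5.98)^1.524.
98/5.98 = 16.388; 16.388^1.524 ≈ 71.02 hPa.
P_c = 1008 − 71.02 = 936.98 ≈ 937 hPa.

937 hPa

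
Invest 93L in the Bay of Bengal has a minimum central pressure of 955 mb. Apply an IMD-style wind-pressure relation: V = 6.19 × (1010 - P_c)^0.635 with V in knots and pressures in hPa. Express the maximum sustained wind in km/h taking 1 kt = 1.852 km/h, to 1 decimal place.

ΔP = 1010 − 955 = 55 mb.
V ≈ 6.19 × 55^0.635 = 6.19 × 12.739 ≈ 78.853 kt.
78.853 × 1.852 ≈ 146.04 km/h → 146.0 km/h.

146.0 km/h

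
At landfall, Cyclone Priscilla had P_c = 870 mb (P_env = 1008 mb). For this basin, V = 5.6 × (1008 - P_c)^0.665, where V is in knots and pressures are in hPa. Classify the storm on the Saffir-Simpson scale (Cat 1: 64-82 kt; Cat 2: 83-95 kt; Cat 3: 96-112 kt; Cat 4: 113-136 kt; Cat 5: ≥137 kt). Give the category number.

ΔP = 1008 − 870 = 138 mb.
V ≈ 5.6 × 138^0.665 = 5.6 × 26.49 ≈ 148 kt.
148 kt falls in the Category 5 band.

5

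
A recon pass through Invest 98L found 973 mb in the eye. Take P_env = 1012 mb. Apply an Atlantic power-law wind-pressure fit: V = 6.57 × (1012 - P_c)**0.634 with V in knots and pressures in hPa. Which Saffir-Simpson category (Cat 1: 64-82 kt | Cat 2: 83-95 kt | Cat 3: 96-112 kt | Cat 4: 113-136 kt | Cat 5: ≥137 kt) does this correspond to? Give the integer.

ΔP = 1012 − 973 = 39 mb.
V ≈ 6.57 × 39^0.634 = 6.57 × 10.20 ≈ 67 kt.
67 kt falls in the Category 1 band.

1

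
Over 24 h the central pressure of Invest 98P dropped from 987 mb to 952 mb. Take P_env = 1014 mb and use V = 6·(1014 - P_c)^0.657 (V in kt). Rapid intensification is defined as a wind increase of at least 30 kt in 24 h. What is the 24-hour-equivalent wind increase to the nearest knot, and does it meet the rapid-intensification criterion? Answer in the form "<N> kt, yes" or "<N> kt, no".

38 kt, yes

V₁: ΔP = 27, V ≈ 6 × 27^0.657 ≈ 52.31 kt.
V₂: ΔP = 62, V ≈ 6 × 62^0.657 ≈ 90.31 kt.
ΔV over 24 h = 38.00 kt → 24 h equivalent = 38.00 × 24/24 ≈ 38.00 kt.
38 kt ≥ 30 kt ⇒ rapid intensification.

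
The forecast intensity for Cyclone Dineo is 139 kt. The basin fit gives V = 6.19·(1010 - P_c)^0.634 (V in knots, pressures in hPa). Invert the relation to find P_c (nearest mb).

ΔP = (V / 6.19)^(1/0.634) = (139/6.19)^1.577.
139/6.19 = 22.456; 22.456^1.577 ≈ 135.34 mb.
P_c = 1010 − 135.34 = 874.66 ≈ 875 mb.

875 mb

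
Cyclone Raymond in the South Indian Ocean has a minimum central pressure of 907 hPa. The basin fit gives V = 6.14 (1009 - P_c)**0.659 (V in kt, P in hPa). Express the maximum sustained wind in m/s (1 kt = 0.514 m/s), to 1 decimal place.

66.5 m/s

ΔP = 1009 − 907 = 102 hPa.
V ≈ 6.14 × 102^0.659 = 6.14 × 21.070 ≈ 129.371 kt.
129.371 × 0.514 ≈ 66.50 m/s → 66.5 m/s.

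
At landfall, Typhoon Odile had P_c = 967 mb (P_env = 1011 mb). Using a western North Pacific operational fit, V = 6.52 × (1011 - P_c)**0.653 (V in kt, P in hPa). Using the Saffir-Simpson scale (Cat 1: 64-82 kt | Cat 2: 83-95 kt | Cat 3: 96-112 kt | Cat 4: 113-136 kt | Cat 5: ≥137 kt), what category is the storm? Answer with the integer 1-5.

ΔP = 1011 − 967 = 44 mb.
V ≈ 6.52 × 44^0.653 = 6.52 × 11.84 ≈ 77 kt.
77 kt falls in the Category 1 band.

1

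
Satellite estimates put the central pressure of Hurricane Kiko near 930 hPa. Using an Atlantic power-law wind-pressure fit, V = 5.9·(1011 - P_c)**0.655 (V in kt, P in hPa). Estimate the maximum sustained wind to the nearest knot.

105 kt

ΔP = 1011 − 930 = 81 hPa.
81^0.655 ≈ 17.785.
V ≈ 5.9 × 17.785 ≈ 104.9 kt.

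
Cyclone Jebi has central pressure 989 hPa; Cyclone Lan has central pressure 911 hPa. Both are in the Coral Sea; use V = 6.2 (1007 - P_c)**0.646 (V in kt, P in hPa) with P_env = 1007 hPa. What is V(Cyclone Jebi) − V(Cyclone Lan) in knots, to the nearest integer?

-78 kt

Cyclone Jebi: ΔP = 18; V ≈ 6.2 × 18^0.646 ≈ 40.11 kt.
Cyclone Lan: ΔP = 96; V ≈ 6.2 × 96^0.646 ≈ 118.29 kt.
Difference ≈ 40.11 − 118.29 = -78.18 → -78 kt.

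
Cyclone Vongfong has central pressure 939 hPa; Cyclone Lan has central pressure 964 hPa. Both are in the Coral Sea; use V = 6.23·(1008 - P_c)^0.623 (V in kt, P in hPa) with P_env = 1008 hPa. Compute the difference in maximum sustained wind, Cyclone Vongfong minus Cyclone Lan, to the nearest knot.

21 kt

Cyclone Vongfong: ΔP = 69; V ≈ 6.23 × 69^0.623 ≈ 87.11 kt.
Cyclone Lan: ΔP = 44; V ≈ 6.23 × 44^0.623 ≈ 65.82 kt.
Difference ≈ 87.11 − 65.82 = 21.29 → 21 kt.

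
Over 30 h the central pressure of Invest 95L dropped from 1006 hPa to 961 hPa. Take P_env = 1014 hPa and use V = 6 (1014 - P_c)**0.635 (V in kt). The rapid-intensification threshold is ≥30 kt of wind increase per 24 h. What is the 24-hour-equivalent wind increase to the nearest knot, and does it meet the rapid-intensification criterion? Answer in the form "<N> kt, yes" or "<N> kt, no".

V₁: ΔP = 8, V ≈ 6 × 8^0.635 ≈ 22.47 kt.
V₂: ΔP = 53, V ≈ 6 × 53^0.635 ≈ 74.66 kt.
ΔV over 30 h = 52.19 kt → 24 h equivalent = 52.19 × 24/30 ≈ 41.75 kt.
42 kt ≥ 30 kt ⇒ rapid intensification.

42 kt, yes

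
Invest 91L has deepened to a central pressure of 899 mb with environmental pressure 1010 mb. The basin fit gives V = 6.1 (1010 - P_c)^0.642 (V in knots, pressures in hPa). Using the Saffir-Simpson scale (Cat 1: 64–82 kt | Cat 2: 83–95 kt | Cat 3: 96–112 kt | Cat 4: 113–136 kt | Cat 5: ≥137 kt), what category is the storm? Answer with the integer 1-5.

4

ΔP = 1010 − 899 = 111 mb.
V ≈ 6.1 × 111^0.642 = 6.1 × 20.56 ≈ 125 kt.
125 kt falls in the Category 4 band.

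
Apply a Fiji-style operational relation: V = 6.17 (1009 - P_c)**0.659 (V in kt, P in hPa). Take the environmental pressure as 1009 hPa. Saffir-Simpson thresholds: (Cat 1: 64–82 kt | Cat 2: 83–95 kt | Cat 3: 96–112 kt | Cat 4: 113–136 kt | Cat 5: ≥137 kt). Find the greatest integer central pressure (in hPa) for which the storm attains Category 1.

Category 1 begins at V = 64 kt.
Required ΔP = (64/6.17)^(1/0.659) = 10.373^1.517 ≈ 34.80 hPa.
P_c ≤ 1009 − 34.80 = 974.20, so the highest integer P_c is 974 hPa.

974 hPa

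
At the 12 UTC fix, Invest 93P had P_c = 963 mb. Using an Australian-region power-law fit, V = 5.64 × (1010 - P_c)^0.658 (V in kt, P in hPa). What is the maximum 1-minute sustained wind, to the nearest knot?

ΔP = 1010 − 963 = 47 mb.
47^0.658 ≈ 12.596.
V ≈ 5.64 × 12.596 ≈ 71.0 kt.

71 kt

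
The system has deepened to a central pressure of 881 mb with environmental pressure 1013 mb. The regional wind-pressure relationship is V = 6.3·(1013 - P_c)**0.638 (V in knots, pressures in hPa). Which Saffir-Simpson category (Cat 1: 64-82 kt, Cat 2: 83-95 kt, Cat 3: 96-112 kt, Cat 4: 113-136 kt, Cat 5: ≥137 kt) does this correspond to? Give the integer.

ΔP = 1013 − 881 = 132 mb.
V ≈ 6.3 × 132^0.638 = 6.3 × 22.54 ≈ 142 kt.
142 kt falls in the Category 5 band.

5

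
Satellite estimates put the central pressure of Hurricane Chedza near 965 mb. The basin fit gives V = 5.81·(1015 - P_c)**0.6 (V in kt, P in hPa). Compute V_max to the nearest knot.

61 kt

ΔP = 1015 − 965 = 50 mb.
50^0.6 ≈ 10.456.
V ≈ 5.81 × 10.456 ≈ 60.8 kt.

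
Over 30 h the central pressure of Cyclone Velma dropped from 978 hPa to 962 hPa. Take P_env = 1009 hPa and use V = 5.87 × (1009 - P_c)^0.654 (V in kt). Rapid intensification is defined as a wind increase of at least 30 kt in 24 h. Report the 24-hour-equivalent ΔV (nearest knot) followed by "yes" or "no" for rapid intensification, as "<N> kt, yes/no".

V₁: ΔP = 31, V ≈ 5.87 × 31^0.654 ≈ 55.46 kt.
V₂: ΔP = 47, V ≈ 5.87 × 47^0.654 ≈ 72.81 kt.
ΔV over 30 h = 17.35 kt → 24 h equivalent = 17.35 × 24/30 ≈ 13.88 kt.
14 kt < 30 kt ⇒ not rapid intensification.

14 kt, no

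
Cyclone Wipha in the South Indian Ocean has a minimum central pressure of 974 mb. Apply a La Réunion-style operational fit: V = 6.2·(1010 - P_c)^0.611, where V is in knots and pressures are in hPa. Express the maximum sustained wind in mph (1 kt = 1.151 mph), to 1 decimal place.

63.7 mph

ΔP = 1010 − 974 = 36 mb.
V ≈ 6.2 × 36^0.611 = 6.2 × 8.931 ≈ 55.372 kt.
55.372 × 1.151 ≈ 63.73 mph → 63.7 mph.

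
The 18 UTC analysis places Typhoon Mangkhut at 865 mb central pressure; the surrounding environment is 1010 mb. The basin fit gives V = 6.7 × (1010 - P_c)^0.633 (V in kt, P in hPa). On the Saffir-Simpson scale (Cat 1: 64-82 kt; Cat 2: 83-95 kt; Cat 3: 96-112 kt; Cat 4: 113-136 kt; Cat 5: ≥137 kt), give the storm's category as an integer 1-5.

5

ΔP = 1010 − 865 = 145 mb.
V ≈ 6.7 × 145^0.633 = 6.7 × 23.34 ≈ 156 kt.
156 kt falls in the Category 5 band.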